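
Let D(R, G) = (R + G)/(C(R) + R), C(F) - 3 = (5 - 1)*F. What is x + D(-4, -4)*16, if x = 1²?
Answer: 145/17 ≈ 8.5294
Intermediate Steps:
C(F) = 3 + 4*F (C(F) = 3 + (5 - 1)*F = 3 + 4*F)
x = 1
D(R, G) = (G + R)/(3 + 5*R) (D(R, G) = (R + G)/((3 + 4*R) + R) = (G + R)/(3 + 5*R))
x + D(-4, -4)*16 = 1 + ((-4 - 4)/(3 + 5*(-4)))*16 = 1 + (-8/(3 - 20))*16 = 1 + (-8/(-17))*16 = 1 - 1/17*(-8)*16 = 1 + (8/17)*16 = 1 + 128/17 = 145/17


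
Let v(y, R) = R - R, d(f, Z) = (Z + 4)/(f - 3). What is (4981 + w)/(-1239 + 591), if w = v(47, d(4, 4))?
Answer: -4981/648 ≈ -7.6867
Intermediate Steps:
d(f, Z) = (4 + Z)/(-3 + f)
v(y, R) = 0
w = 0
(4981 + w)/(-1239 + 591) = (4981 + 0)/(-1239 + 591) = 4981/(-648) = 4981*(-1/648) = -4981/648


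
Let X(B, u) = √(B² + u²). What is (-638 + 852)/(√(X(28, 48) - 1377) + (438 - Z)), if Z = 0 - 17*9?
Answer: 214/(591 + I*√(1377 - 4*√193)) ≈ 0.36073 - 0.022188*I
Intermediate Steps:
Z = -153 (Z = 0 - 153 = -153)
(-638 + 852)/(√(X(28, 48) - 1377) + (438 - Z)) = (-638 + 852)/(√(√(28² + 48²) - 1377) + (438 - 1*(-153))) = 214/(√(√(784 + 2304) - 1377) + (438 + 153)) = 214/(√(√3088 - 1377) + 591) = 214/(√(4*√193 - 1377) + 591) = 214/(√(-1377 + 4*√193) + 591) = 214/(591 + √(-1377 + 4*√193))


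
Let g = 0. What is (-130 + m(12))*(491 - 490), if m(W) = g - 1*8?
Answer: -138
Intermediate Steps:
m(W) = -8 (m(W) = 0 - 1*8 = 0 - 8 = -8)
(-130 + m(12))*(491 - 490) = (-130 - 8)*(491 - 490) = -138*1 = -138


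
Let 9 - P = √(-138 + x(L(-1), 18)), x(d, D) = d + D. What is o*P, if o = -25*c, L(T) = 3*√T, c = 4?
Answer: -900 + 100*√(-120 + 3*I) ≈ -886.31 + 1095.5*I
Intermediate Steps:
x(d, D) = D + d
P = 9 - √(-120 + 3*I) (P = 9 - √(-138 + (18 + 3*√(-1))) = 9 - √(-138 + (18 + 3*I)) = 9 - √(-120 + 3*I) ≈ 8.8631 - 10.955*I)
o = -100 (o = -25*4 = -100)
o*P = -100*(9 - √(-120 + 3*I)) = -900 + 100*√(-120 + 3*I)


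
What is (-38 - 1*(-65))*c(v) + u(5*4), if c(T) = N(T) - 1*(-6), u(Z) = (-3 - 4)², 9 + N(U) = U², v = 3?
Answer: 211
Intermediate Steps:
N(U) = -9 + U²
u(Z) = 49 (u(Z) = (-7)² = 49)
c(T) = -3 + T² (c(T) = (-9 + T²) - 1*(-6) = (-9 + T²) + 6 = -3 + T²)
(-38 - 1*(-65))*c(v) + u(5*4) = (-38 - 1*(-65))*(-3 + 3²) + 49 = (-38 + 65)*(-3 + 9) + 49 = 27*6 + 49 = 162 + 49 = 211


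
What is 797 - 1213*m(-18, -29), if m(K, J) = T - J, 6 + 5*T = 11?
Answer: -35593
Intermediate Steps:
T = 1 (T = -6/5 + (⅕)*11 = -6/5 + 11/5 = 1)
m(K, J) = 1 - J
797 - 1213*m(-18, -29) = 797 - 1213*(1 - 1*(-29)) = 797 - 1213*(1 + 29) = 797 - 1213*30 = 797 - 36390 = -35593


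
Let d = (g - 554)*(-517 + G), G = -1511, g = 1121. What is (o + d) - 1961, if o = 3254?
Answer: -1148583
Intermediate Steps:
d = -1149876 (d = (1121 - 554)*(-517 - 1511) = 567*(-2028) = -1149876)
(o + d) - 1961 = (3254 - 1149876) - 1961 = -1146622 - 1961 = -1148583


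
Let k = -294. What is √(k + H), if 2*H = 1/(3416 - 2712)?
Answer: I*√9106922/176 ≈ 17.146*I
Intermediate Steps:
H = 1/1408 (H = 1/(2*(3416 - 2712)) = (½)/704 = (½)*(1/704) = 1/1408 ≈ 0.00071023)
√(k + H) = √(-294 + 1/1408) = √(-413951/1408) = I*√9106922/176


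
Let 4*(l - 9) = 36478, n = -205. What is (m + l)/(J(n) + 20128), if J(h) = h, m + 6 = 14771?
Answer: 15929/13282 ≈ 1.1993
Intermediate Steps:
m = 14765 (m = -6 + 14771 = 14765)
l = 18257/2 (l = 9 + (¼)*36478 = 9 + 18239/2 = 18257/2 ≈ 9128.5)
(m + l)/(J(n) + 20128) = (14765 + 18257/2)/(-205 + 20128) = (47787/2)/19923 = (47787/2)*(1/19923) = 15929/13282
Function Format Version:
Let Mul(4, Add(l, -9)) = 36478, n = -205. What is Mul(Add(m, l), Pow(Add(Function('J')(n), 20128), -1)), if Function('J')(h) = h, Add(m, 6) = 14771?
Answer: Rational(15929, 13282) ≈ 1.1993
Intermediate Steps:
m = 14765 (m = Add(-6, 14771) = 14765)
l = Rational(18257, 2) (l = Add(9, Mul(Rational(1, 4), 36478)) = Add(9, Rational(18239, 2)) = Rational(18257, 2) ≈ 9128.5)
Mul(Add(m, l), Pow(Add(Function('J')(n), 20128), -1)) = Mul(Add(14765, Rational(18257, 2)), Pow(Add(-205, 20128), -1)) = Mul(Rational(47787, 2), Pow(19923, -1)) = Mul(Rational(47787, 2), Rational(1, 19923)) = Rational(15929, 13282)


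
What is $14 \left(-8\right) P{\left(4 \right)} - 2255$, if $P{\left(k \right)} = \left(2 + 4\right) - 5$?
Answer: $-2367$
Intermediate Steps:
$P{\left(k \right)} = 1$ ($P{\left(k \right)} = 6 - 5 = 1$)
$14 \left(-8\right) P{\left(4 \right)} - 2255 = 14 \left(-8\right) 1 - 2255 = \left(-112\right) 1 - 2255 = -112 - 2255 = -2367$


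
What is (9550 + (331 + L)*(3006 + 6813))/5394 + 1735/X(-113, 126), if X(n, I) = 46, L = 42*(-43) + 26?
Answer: -5199014/2001 ≈ -2598.2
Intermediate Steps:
L = -1780 (L = -1806 + 26 = -1780)
(9550 + (331 + L)*(3006 + 6813))/5394 + 1735/X(-113, 126) = (9550 + (331 - 1780)*(3006 + 6813))/5394 + 1735/46 = (9550 - 1449*9819)*(1/5394) + 1735*(1/46) = (9550 - 14227731)*(1/5394) + 1735/46 = -14218181*1/5394 + 1735/46 = -458651/174 + 1735/46 = -5199014/2001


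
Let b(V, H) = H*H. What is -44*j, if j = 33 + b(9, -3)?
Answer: -1848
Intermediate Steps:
b(V, H) = H**2
j = 42 (j = 33 + (-3)**2 = 33 + 9 = 42)
-44*j = -44*42 = -1848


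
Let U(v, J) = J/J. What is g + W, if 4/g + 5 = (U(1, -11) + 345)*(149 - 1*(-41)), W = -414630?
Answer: -27255703046/65735 ≈ -4.1463e+5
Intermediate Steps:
U(v, J) = 1
g = 4/65735 (g = 4/(-5 + (1 + 345)*(149 - 1*(-41))) = 4/(-5 + 346*(149 + 41)) = 4/(-5 + 346*190) = 4/(-5 + 65740) = 4/65735 ≈ 6.0850e-5)
g + W = 4/65735 - 414630 = -27255703046/65735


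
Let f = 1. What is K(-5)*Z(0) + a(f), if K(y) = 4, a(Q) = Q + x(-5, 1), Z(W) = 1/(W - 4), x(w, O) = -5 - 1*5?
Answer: -10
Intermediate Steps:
x(w, O) = -10 (x(w, O) = -5 - 5 = -10)
Z(W) = 1/(-4 + W)
a(Q) = -10 + Q (a(Q) = Q - 10 = -10 + Q)
K(-5)*Z(0) + a(f) = 4/(-4 + 0) + (-10 + 1) = 4/(-4) - 9 = 4*(-1/4) - 9 = -1 - 9 = -10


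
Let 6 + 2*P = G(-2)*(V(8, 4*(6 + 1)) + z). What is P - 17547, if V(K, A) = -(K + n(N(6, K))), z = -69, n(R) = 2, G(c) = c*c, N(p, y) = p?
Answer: -17708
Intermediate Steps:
G(c) = c**2
V(K, A) = -2 - K (V(K, A) = -(K + 2) = -(2 + K) = -2 - K)
P = -161 (P = -3 + ((-2)**2*((-2 - 1*8) - 69))/2 = -3 + (4*((-2 - 8) - 69))/2 = -3 + (4*(-10 - 69))/2 = -3 + (4*(-79))/2 = -3 + (1/2)*(-316) = -3 - 158 = -161)
P - 17547 = -161 - 17547 = -17708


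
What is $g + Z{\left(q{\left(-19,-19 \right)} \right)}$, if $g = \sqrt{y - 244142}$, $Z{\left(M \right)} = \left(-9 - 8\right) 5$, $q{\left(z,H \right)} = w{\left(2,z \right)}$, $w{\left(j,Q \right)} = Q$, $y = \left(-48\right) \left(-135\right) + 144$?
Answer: $-85 + i \sqrt{237518} \approx -85.0 + 487.36 i$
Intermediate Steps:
$y = 6624$ ($y = 6480 + 144 = 6624$)
$q{\left(z,H \right)} = z$
$Z{\left(M \right)} = -85$ ($Z{\left(M \right)} = \left(-17\right) 5 = -85$)
$g = i \sqrt{237518}$ ($g = \sqrt{6624 - 244142} = \sqrt{-237518} = i \sqrt{237518} \approx 487.36 i$)
$g + Z{\left(q{\left(-19,-19 \right)} \right)} = i \sqrt{237518} - 85 = -85 + i \sqrt{237518}$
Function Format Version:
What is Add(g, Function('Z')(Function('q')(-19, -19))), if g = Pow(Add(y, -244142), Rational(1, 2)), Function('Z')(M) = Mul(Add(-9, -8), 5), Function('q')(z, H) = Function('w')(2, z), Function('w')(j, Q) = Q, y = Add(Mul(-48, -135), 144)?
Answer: Add(-85, Mul(I, Pow(237518, Rational(1, 2)))) ≈ Add(-85.000, Mul(487.36, I))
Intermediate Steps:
y = 6624 (y = Add(6480, 144) = 6624)
Function('q')(z, H) = z
Function('Z')(M) = -85 (Function('Z')(M) = Mul(-17, 5) = -85)
g = Mul(I, Pow(237518, Rational(1, 2))) (g = Pow(Add(6624, -244142), Rational(1, 2)) = Pow(-237518, Rational(1, 2)) = Mul(I, Pow(237518, Rational(1, 2))) ≈ Mul(487.36, I))
Add(g, Function('Z')(Function('q')(-19, -19))) = Add(Mul(I, Pow(237518, Rational(1, 2))), -85) = Add(-85, Mul(I, Pow(237518, Rational(1, 2))))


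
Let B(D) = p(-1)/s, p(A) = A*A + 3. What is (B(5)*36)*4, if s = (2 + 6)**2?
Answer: 9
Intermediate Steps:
s = 64 (s = 8**2 = 64)
p(A) = 3 + A**2 (p(A) = A**2 + 3 = 3 + A**2)
B(D) = 1/16 (B(D) = (3 + (-1)**2)/64 = (3 + 1)*(1/64) = 4*(1/64) = 1/16)
(B(5)*36)*4 = ((1/16)*36)*4 = (9/4)*4 = 9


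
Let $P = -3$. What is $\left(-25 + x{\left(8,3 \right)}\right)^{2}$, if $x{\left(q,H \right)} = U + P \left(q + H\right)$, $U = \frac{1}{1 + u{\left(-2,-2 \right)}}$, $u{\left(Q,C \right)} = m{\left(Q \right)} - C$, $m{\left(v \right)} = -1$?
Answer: $\frac{13225}{4} \approx 3306.3$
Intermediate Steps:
$u{\left(Q,C \right)} = -1 - C$
$U = \frac{1}{2}$ ($U = \frac{1}{1 - -1} = \frac{1}{1 + \left(-1 + 2\right)} = \frac{1}{1 + 1} = \frac{1}{2} \approx 0.5$)
$x{\left(q,H \right)} = \frac{1}{2} - 3 H - 3 q$ ($x{\left(q,H \right)} = \frac{1}{2} - 3 \left(q + H\right) = \frac{1}{2} - 3 \left(H + q\right) = \frac{1}{2} - \left(3 H + 3 q\right) = \frac{1}{2} - 3 H - 3 q$)
$\left(-25 + x{\left(8,3 \right)}\right)^{2} = \left(-25 - \frac{65}{2}\right)^{2} = \left(- \frac{115}{2}\right)^{2} = \frac{13225}{4}$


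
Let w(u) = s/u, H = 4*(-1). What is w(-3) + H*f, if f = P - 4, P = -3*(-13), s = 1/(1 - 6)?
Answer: -2099/15 ≈ -139.93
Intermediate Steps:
s = -⅕ (s = 1/(-5) = -⅕ ≈ -0.20000)
P = 39
H = -4
w(u) = -1/(5*u)
f = 35 (f = 39 - 4 = 35)
w(-3) + H*f = -⅕/(-3) - 4*35 = -⅕*(-⅓) - 140 = 1/15 - 140 = -2099/15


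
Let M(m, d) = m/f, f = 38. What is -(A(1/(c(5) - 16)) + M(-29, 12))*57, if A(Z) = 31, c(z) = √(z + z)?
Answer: -3447/2 ≈ -1723.5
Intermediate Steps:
c(z) = √2*√z (c(z) = √(2*z) = √2*√z)
M(m, d) = m/38
-(A(1/(c(5) - 16)) + M(-29, 12))*57 = -(31 + (1/38)*(-29))*57 = -(31 - 29/38)*57 = -1149*57/38 = -1*3447/2 = -3447/2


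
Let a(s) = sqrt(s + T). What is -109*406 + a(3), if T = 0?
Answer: -44254 + sqrt(3) ≈ -44252.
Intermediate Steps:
a(s) = sqrt(s) (a(s) = sqrt(s + 0) = sqrt(s))
-109*406 + a(3) = -109*406 + sqrt(3) = -44254 + sqrt(3)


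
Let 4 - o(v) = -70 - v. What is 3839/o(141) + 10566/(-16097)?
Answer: 59524693/3460855 ≈ 17.199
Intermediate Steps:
o(v) = 74 + v (o(v) = 4 - (-70 - v) = 4 + (70 + v) = 74 + v)
3839/o(141) + 10566/(-16097) = 3839/(74 + 141) + 10566/(-16097) = 3839/215 + 10566*(-1/16097) = 3839*(1/215) - 10566/16097 = 3839/215 - 10566/16097 = 59524693/3460855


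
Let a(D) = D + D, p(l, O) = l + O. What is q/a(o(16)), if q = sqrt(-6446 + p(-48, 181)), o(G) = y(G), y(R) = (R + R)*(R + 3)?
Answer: I*sqrt(6313)/1216 ≈ 0.065341*I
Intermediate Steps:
y(R) = 2*R*(3 + R) (y(R) = (2*R)*(3 + R) = 2*R*(3 + R))
o(G) = 2*G*(3 + G)
p(l, O) = O + l
a(D) = 2*D
q = I*sqrt(6313) (q = sqrt(-6446 + (181 - 48)) = sqrt(-6446 + 133) = sqrt(-6313) = I*sqrt(6313) ≈ 79.454*I)
q/a(o(16)) = (I*sqrt(6313))/((2*(2*16*(3 + 16)))) = (I*sqrt(6313))/((2*(2*16*19))) = (I*sqrt(6313))/((2*608)) = (I*sqrt(6313))/1216 = (I*sqrt(6313))*(1/1216) = I*sqrt(6313)/1216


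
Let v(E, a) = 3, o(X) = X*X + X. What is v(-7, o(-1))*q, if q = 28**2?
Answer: 2352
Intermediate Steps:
o(X) = X + X**2 (o(X) = X**2 + X = X + X**2)
q = 784
v(-7, o(-1))*q = 3*784 = 2352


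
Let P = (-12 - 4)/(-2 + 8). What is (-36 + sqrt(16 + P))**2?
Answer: 3928/3 - 48*sqrt(30) ≈ 1046.4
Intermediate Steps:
P = -8/3 (P = -16/6 = -16*1/6 = -8/3 ≈ -2.6667)
(-36 + sqrt(16 + P))**2 = (-36 + sqrt(16 - 8/3))**2 = (-36 + sqrt(40/3))**2 = (-36 + 2*sqrt(30)/3)**2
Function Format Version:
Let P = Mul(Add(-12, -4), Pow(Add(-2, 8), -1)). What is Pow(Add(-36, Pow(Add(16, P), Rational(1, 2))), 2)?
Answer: Add(Rational(3928, 3), Mul(-48, Pow(30, Rational(1, 2)))) ≈ 1046.4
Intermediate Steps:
P = Rational(-8, 3) (P = Mul(-16, Pow(6, -1)) = Mul(-16, Rational(1, 6)) = Rational(-8, 3) ≈ -2.6667)
Pow(Add(-36, Pow(Add(16, P), Rational(1, 2))), 2) = Pow(Add(-36, Pow(Add(16, Rational(-8, 3)), Rational(1, 2))), 2) = Pow(Add(-36, Pow(Rational(40, 3), Rational(1, 2))), 2) = Pow(Add(-36, Mul(Rational(2, 3), Pow(30, Rational(1, 2)))), 2)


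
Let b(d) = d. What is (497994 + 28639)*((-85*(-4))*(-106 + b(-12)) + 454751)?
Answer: 218358367423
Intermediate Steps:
(497994 + 28639)*((-85*(-4))*(-106 + b(-12)) + 454751) = (497994 + 28639)*((-85*(-4))*(-106 - 12) + 454751) = 526633*(340*(-118) + 454751) = 526633*(-40120 + 454751) = 526633*414631 = 218358367423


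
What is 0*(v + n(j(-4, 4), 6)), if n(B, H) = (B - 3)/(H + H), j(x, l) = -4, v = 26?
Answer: 0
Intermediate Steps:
n(B, H) = (-3 + B)/(2*H) (n(B, H) = (-3 + B)/((2*H)) = (-3 + B)*(1/(2*H)) = (-3 + B)/(2*H))
0*(v + n(j(-4, 4), 6)) = 0*(26 + (½)*(-3 - 4)/6) = 0*(26 + (½)*(⅙)*(-7)) = 0*(26 - 7/12) = 0*(305/12) = 0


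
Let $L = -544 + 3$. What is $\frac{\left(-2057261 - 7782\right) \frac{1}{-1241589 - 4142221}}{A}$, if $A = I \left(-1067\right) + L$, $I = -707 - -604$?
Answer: $\frac{2065043}{588773461600} \approx 3.5074 \cdot 10^{-6}$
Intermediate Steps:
$L = -541$
$I = -103$ ($I = -707 + 604 = -103$)
$A = 109360$ ($A = \left(-103\right) \left(-1067\right) - 541 = 109901 - 541 = 109360$)
$\frac{\left(-2057261 - 7782\right) \frac{1}{-1241589 - 4142221}}{A} = \frac{\left(-2057261 - 7782\right) \frac{1}{-1241589 - 4142221}}{109360} = - \frac{2065043}{-5383810} \cdot \frac{1}{109360} = \left(-2065043\right) \left(- \frac{1}{5383810}\right) \frac{1}{109360} = \frac{2065043}{5383810} \cdot \frac{1}{109360} = \frac{2065043}{588773461600}$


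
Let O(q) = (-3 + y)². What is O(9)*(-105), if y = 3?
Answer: 0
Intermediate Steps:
O(q) = 0 (O(q) = (-3 + 3)² = 0² = 0)
O(9)*(-105) = 0*(-105) = 0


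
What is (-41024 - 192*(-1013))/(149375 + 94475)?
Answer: 76736/121925 ≈ 0.62937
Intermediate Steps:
(-41024 - 192*(-1013))/(149375 + 94475) = (-41024 + 194496)/243850 = 153472*(1/243850) = 76736/121925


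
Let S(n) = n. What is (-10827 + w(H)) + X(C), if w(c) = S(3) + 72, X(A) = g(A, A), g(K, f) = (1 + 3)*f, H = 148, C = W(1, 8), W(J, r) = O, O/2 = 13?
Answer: -10648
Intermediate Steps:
O = 26 (O = 2*13 = 26)
W(J, r) = 26
C = 26
g(K, f) = 4*f
X(A) = 4*A
w(c) = 75 (w(c) = 3 + 72 = 75)
(-10827 + w(H)) + X(C) = (-10827 + 75) + 4*26 = -10752 + 104 = -10648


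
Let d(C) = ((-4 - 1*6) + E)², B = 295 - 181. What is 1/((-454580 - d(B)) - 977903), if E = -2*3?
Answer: -1/1432739 ≈ -6.9796e-7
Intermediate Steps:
E = -6
B = 114
d(C) = 256 (d(C) = ((-4 - 1*6) - 6)² = ((-4 - 6) - 6)² = (-10 - 6)² = (-16)² = 256)
1/((-454580 - d(B)) - 977903) = 1/((-454580 - 1*256) - 977903) = 1/((-454580 - 256) - 977903) = 1/(-454836 - 977903) = 1/(-1432739) = -1/1432739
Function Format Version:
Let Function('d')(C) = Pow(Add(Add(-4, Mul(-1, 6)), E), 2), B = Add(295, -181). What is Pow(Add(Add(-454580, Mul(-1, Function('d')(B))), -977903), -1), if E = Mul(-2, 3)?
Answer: Rational(-1, 1432739) ≈ -6.9796e-7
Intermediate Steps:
E = -6
B = 114
Function('d')(C) = 256 (Function('d')(C) = Pow(Add(Add(-4, Mul(-1, 6)), -6), 2) = Pow(Add(Add(-4, -6), -6), 2) = Pow(Add(-10, -6), 2) = Pow(-16, 2) = 256)
Pow(Add(Add(-454580, Mul(-1, Function('d')(B))), -977903), -1) = Pow(Add(Add(-454580, Mul(-1, 256)), -977903), -1) = Pow(Add(Add(-454580, -256), -977903), -1) = Pow(Add(-454836, -977903), -1) = Pow(-1432739, -1) = Rational(-1, 1432739)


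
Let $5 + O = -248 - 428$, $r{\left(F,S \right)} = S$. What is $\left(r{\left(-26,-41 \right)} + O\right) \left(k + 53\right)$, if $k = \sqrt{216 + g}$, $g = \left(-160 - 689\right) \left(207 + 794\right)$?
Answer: $-38266 - 722 i \sqrt{849633} \approx -38266.0 - 6.6551 \cdot 10^{5} i$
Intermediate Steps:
$g = -849849$ ($g = \left(-849\right) 1001 = -849849$)
$O = -681$ ($O = -5 - 676 = -681$)
$k = i \sqrt{849633}$ ($k = \sqrt{216 - 849849} = \sqrt{-849633} = i \sqrt{849633} \approx 921.76 i$)
$\left(r{\left(-26,-41 \right)} + O\right) \left(k + 53\right) = \left(-41 - 681\right) \left(i \sqrt{849633} + 53\right) = - 722 \left(53 + i \sqrt{849633}\right) = -38266 - 722 i \sqrt{849633}$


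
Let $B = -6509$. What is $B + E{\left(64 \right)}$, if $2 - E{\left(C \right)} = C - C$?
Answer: $-6507$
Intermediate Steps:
$E{\left(C \right)} = 2$ ($E{\left(C \right)} = 2 - \left(C - C\right) = 2 - 0 = 2 + 0 = 2$)
$B + E{\left(64 \right)} = -6509 + 2 = -6507$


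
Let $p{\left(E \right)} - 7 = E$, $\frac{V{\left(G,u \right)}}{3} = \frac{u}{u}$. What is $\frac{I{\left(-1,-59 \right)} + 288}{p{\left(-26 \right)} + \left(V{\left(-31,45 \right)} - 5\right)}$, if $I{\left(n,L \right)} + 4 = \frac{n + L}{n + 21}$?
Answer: $- \frac{281}{21} \approx -13.381$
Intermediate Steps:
$V{\left(G,u \right)} = 3$ ($V{\left(G,u \right)} = 3 \frac{u}{u} = 3 \cdot 1 = 3$)
$p{\left(E \right)} = 7 + E$
$I{\left(n,L \right)} = -4 + \frac{L + n}{21 + n}$ ($I{\left(n,L \right)} = -4 + \frac{n + L}{n + 21} = -4 + \frac{L + n}{21 + n}$)
$\frac{I{\left(-1,-59 \right)} + 288}{p{\left(-26 \right)} + \left(V{\left(-31,45 \right)} - 5\right)} = \frac{\frac{-84 - 59 - -3}{21 - 1} + 288}{\left(7 - 26\right) + \left(3 - 5\right)} = \frac{\frac{-84 - 59 + 3}{20} + 288}{-19 + \left(3 - 5\right)} = \frac{\frac{1}{20} \left(-140\right) + 288}{-19 - 2} = \frac{-7 + 288}{-21} = 281 \left(- \frac{1}{21}\right) = - \frac{281}{21}$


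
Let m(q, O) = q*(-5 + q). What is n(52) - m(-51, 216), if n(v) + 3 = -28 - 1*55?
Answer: -2942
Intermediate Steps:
n(v) = -86 (n(v) = -3 + (-28 - 1*55) = -3 + (-28 - 55) = -3 - 83 = -86)
n(52) - m(-51, 216) = -86 - (-51)*(-5 - 51) = -86 - (-51)*(-56) = -86 - 1*2856 = -86 - 2856 = -2942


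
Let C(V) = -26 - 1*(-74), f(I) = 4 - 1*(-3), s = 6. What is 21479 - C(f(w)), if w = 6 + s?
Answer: 21431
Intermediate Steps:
w = 12 (w = 6 + 6 = 12)
f(I) = 7 (f(I) = 4 + 3 = 7)
C(V) = 48 (C(V) = -26 + 74 = 48)
21479 - C(f(w)) = 21479 - 1*48 = 21479 - 48 = 21431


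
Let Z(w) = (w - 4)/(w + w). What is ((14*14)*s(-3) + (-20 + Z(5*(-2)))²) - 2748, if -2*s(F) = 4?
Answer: -276751/100 ≈ -2767.5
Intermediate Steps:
s(F) = -2 (s(F) = -½*4 = -2)
Z(w) = (-4 + w)/(2*w) (Z(w) = (-4 + w)/((2*w)) = (-4 + w)*(1/(2*w)) = (-4 + w)/(2*w))
((14*14)*s(-3) + (-20 + Z(5*(-2)))²) - 2748 = ((14*14)*(-2) + (-20 + (-4 + 5*(-2))/(2*((5*(-2)))))²) - 2748 = (196*(-2) + (-20 + (½)*(-4 - 10)/(-10))²) - 2748 = (-392 + (-20 + (½)*(-⅒)*(-14))²) - 2748 = (-392 + (-20 + 7/10)²) - 2748 = (-392 + (-193/10)²) - 2748 = (-392 + 37249/100) - 2748 = -1951/100 - 2748 = -276751/100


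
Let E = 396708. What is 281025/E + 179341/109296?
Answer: 8488409819/3613216464 ≈ 2.3493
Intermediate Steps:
281025/E + 179341/109296 = 281025/396708 + 179341/109296 = 281025*(1/396708) + 179341*(1/109296) = 93675/132236 + 179341/109296 = 8488409819/3613216464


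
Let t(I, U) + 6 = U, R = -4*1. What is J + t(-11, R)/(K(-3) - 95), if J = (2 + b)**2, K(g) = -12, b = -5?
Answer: 973/107 ≈ 9.0935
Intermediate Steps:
J = 9 (J = (2 - 5)**2 = (-3)**2 = 9)
R = -4
t(I, U) = -6 + U
J + t(-11, R)/(K(-3) - 95) = 9 + (-6 - 4)/(-12 - 95) = 9 - 10/(-107) = 9 - 1/107*(-10) = 9 + 10/107 = 973/107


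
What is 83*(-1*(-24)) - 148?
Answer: 1844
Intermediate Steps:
83*(-1*(-24)) - 148 = 83*24 - 148 = 1992 - 148 = 1844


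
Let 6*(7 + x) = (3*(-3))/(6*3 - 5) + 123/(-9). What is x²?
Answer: 1207801/13689 ≈ 88.231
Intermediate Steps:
x = -1099/117 (x = -7 + ((3*(-3))/(6*3 - 5) + 123/(-9))/6 = -7 + (-9/(18 - 5) + 123*(-⅑))/6 = -7 + (-9/13 - 41/3)/6 = -7 + (⅙)*(-560/39) = -7 - 280/117 = -1099/117 ≈ -9.3932)
x² = (-1099/117)² = 1207801/13689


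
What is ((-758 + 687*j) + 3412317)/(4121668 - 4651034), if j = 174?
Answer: -3531097/529366 ≈ -6.6704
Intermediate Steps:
((-758 + 687*j) + 3412317)/(4121668 - 4651034) = ((-758 + 687*174) + 3412317)/(4121668 - 4651034) = ((-758 + 119538) + 3412317)/(-529366) = (118780 + 3412317)*(-1/529366) = 3531097*(-1/529366) = -3531097/529366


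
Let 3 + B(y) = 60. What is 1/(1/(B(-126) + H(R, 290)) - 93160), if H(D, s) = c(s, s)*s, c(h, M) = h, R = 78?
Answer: -84157/7840066119 ≈ -1.0734e-5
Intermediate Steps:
B(y) = 57 (B(y) = -3 + 60 = 57)
H(D, s) = s² (H(D, s) = s*s = s²)
1/(1/(B(-126) + H(R, 290)) - 93160) = 1/(1/(57 + 290²) - 93160) = 1/(1/(57 + 84100) - 93160) = 1/(1/84157 - 93160) = 1/(-7840066119/84157) = -84157/7840066119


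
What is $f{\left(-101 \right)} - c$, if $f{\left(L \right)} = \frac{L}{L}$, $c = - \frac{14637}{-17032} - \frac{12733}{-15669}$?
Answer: $- \frac{179341201}{266874408} \approx -0.67201$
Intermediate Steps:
$c = \frac{446215609}{266874408}$ ($c = \left(-14637\right) \left(- \frac{1}{17032}\right) - - \frac{12733}{15669} = \frac{14637}{17032} + \frac{12733}{15669} = \frac{446215609}{266874408} \approx 1.672$)
$f{\left(L \right)} = 1$
$f{\left(-101 \right)} - c = 1 - \frac{446215609}{266874408} = - \frac{179341201}{266874408}$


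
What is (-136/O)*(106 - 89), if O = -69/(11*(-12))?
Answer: -101728/23 ≈ -4423.0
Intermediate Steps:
O = 23/44 (O = -69/(-132) = -69*(-1/132) = 23/44 ≈ 0.52273)
(-136/O)*(106 - 89) = (-136/23/44)*(106 - 89) = -136*44/23*17 = -5984/23*17 = -101728/23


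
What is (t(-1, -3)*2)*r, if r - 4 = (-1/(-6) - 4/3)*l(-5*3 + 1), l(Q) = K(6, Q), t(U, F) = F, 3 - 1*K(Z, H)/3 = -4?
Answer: 123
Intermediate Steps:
K(Z, H) = 21 (K(Z, H) = 9 - 3*(-4) = 9 + 12 = 21)
l(Q) = 21
r = -41/2 (r = 4 + (-1/(-6) - 4/3)*21 = 4 + (-1*(-1/6) - 4*1/3)*21 = 4 + (1/6 - 4/3)*21 = 4 - 7/6*21 = 4 - 49/2 = -41/2 ≈ -20.500)
(t(-1, -3)*2)*r = -3*2*(-41/2) = -6*(-41/2) = 123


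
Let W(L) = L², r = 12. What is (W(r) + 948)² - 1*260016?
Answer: 932448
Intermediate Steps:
(W(r) + 948)² - 1*260016 = (12² + 948)² - 1*260016 = (144 + 948)² - 260016 = 1092² - 260016 = 1192464 - 260016 = 932448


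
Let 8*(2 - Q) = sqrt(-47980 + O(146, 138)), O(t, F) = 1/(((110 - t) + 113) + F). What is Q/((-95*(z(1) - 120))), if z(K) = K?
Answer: 2/11305 - I*sqrt(2217875285)/19444600 ≈ 0.00017691 - 0.002422*I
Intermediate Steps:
O(t, F) = 1/(223 + F - t) (O(t, F) = 1/((223 - t) + F) = 1/(223 + F - t))
Q = 2 - I*sqrt(2217875285)/1720 (Q = 2 - sqrt(-47980 + 1/(223 + 138 - 1*146))/8 = 2 - sqrt(-47980 + 1/(223 + 138 - 146))/8 = 2 - sqrt(-47980 + 1/215)/8 = 2 - I*sqrt(2217875285)/1720 ≈ 2.0 - 27.38*I)
Q/((-95*(z(1) - 120))) = (2 - I*sqrt(2217875285)/1720)/((-95*(1 - 120))) = (2 - I*sqrt(2217875285)/1720)/((-95*(-119))) = (2 - I*sqrt(2217875285)/1720)/11305 = (2 - I*sqrt(2217875285)/1720)*(1/11305) = 2/11305 - I*sqrt(2217875285)/19444600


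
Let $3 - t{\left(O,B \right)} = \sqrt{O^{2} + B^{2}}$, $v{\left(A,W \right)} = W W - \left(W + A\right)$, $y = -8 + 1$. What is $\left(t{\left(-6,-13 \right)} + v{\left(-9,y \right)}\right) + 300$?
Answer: $368 - \sqrt{205} \approx 353.68$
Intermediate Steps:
$y = -7$
$v{\left(A,W \right)} = W^{2} - A - W$ ($v{\left(A,W \right)} = W^{2} - \left(A + W\right) = W^{2} - A - W$)
$t{\left(O,B \right)} = 3 - \sqrt{B^{2} + O^{2}}$ ($t{\left(O,B \right)} = 3 - \sqrt{O^{2} + B^{2}} = 3 - \sqrt{B^{2} + O^{2}}$)
$\left(t{\left(-6,-13 \right)} + v{\left(-9,y \right)}\right) + 300 = \left(\left(3 - \sqrt{\left(-13\right)^{2} + \left(-6\right)^{2}}\right) - \left(-16 - 49\right)\right) + 300 = \left(\left(3 - \sqrt{169 + 36}\right) + \left(49 + 9 + 7\right)\right) + 300 = \left(\left(3 - \sqrt{205}\right) + 65\right) + 300 = \left(68 - \sqrt{205}\right) + 300 = 368 - \sqrt{205}$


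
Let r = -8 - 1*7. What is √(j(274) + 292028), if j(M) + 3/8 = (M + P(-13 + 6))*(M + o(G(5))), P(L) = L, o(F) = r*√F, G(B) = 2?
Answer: √(5842970 - 64080*√2)/4 ≈ 599.60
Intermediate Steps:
r = -15 (r = -8 - 7 = -15)
o(F) = -15*√F
j(M) = -3/8 + (-7 + M)*(M - 15*√2) (j(M) = -3/8 + (M + (-13 + 6))*(M - 15*√2) = -3/8 + (M - 7)*(M - 15*√2) = -3/8 + (-7 + M)*(M - 15*√2))
√(j(274) + 292028) = √((-3/8 + 274² - 7*274 + 105*√2 - 15*274*√2) + 292028) = √((-3/8 + 75076 - 1918 + 105*√2 - 4110*√2) + 292028) = √((585261/8 - 4005*√2) + 292028) = √(2921485/8 - 4005*√2)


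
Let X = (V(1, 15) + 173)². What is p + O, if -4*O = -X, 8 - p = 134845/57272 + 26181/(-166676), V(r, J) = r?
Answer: 18077016219789/2386466968 ≈ 7574.8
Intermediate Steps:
p = 13847738997/2386466968 (p = 8 - (134845/57272 + 26181/(-166676)) = 8 - (134845*(1/57272) + 26181*(-1/166676)) = 8 - (134845/57272 - 26181/166676) = 8 - 1*5243996747/2386466968 = 8 - 5243996747/2386466968 = 13847738997/2386466968 ≈ 5.8026)
X = 30276 (X = (1 + 173)² = 174² = 30276)
O = 7569 (O = -(-1)*30276/4 = -¼*(-30276) = 7569)
p + O = 13847738997/2386466968 + 7569 = 18077016219789/2386466968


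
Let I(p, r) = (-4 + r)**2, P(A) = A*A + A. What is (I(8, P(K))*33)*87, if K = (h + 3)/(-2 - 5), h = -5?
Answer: 90964764/2401 ≈ 37886.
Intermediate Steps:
K = 2/7 (K = (-5 + 3)/(-2 - 5) = -2/(-7) = -2*(-1/7) = 2/7 ≈ 0.28571)
P(A) = A + A**2 (P(A) = A**2 + A = A + A**2)
(I(8, P(K))*33)*87 = ((-4 + 2*(1 + 2/7)/7)**2*33)*87 = ((-4 + (2/7)*(9/7))**2*33)*87 = ((-4 + 18/49)**2*33)*87 = ((-178/49)**2*33)*87 = ((31684/2401)*33)*87 = (1045572/2401)*87 = 90964764/2401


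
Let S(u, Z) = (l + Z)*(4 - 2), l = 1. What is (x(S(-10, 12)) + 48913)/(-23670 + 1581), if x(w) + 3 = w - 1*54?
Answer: -16294/7363 ≈ -2.2130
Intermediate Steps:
S(u, Z) = 2 + 2*Z (S(u, Z) = (1 + Z)*(4 - 2) = (1 + Z)*2 = 2 + 2*Z)
x(w) = -57 + w (x(w) = -3 + (w - 1*54) = -3 + (w - 54) = -3 + (-54 + w) = -57 + w)
(x(S(-10, 12)) + 48913)/(-23670 + 1581) = ((-57 + (2 + 2*12)) + 48913)/(-23670 + 1581) = ((-57 + (2 + 24)) + 48913)/(-22089) = ((-57 + 26) + 48913)*(-1/22089) = (-31 + 48913)*(-1/22089) = 48882*(-1/22089) = -16294/7363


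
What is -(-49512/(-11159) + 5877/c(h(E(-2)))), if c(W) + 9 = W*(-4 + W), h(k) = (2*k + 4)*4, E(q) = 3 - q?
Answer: -209314779/32394577 ≈ -6.4614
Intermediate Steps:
h(k) = 16 + 8*k (h(k) = (4 + 2*k)*4 = 16 + 8*k)
c(W) = -9 + W*(-4 + W)
-(-49512/(-11159) + 5877/c(h(E(-2)))) = -(-49512/(-11159) + 5877/(-9 + (16 + 8*(3 - 1*(-2)))² - 4*(16 + 8*(3 - 1*(-2))))) = -(-49512*(-1/11159) + 5877/(-9 + (16 + 8*(3 + 2))² - 4*(16 + 8*(3 + 2)))) = -(49512/11159 + 5877/(-9 + (16 + 8*5)² - 4*(16 + 8*5))) = -(49512/11159 + 5877/(-9 + (16 + 40)² - 4*(16 + 40))) = -(49512/11159 + 5877/(-9 + 56² - 4*56)) = -(49512/11159 + 5877/(-9 + 3136 - 224)) = -(49512/11159 + 5877/2903) = -1*209314779/32394577 = -209314779/32394577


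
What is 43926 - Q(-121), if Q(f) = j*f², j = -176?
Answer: 2620742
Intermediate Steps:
Q(f) = -176*f²
43926 - Q(-121) = 43926 - (-176)*(-121)² = 43926 - (-176)*14641 = 43926 - 1*(-2576816) = 43926 + 2576816 = 2620742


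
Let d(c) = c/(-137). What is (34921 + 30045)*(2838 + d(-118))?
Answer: 25266836584/137 ≈ 1.8443e+8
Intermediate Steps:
d(c) = -c/137 (d(c) = c*(-1/137) = -c/137)
(34921 + 30045)*(2838 + d(-118)) = (34921 + 30045)*(2838 - 1/137*(-118)) = 64966*(2838 + 118/137) = 64966*(388924/137) = 25266836584/137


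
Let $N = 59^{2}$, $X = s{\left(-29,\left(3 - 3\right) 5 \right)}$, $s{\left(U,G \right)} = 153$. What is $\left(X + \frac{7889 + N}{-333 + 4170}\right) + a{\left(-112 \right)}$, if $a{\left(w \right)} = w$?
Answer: $\frac{56229}{1279} \approx 43.963$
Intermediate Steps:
$X = 153$
$N = 3481$
$\left(X + \frac{7889 + N}{-333 + 4170}\right) + a{\left(-112 \right)} = \left(153 + \frac{7889 + 3481}{-333 + 4170}\right) - 112 = \left(153 + \frac{11370}{3837}\right) - 112 = \left(153 + 11370 \cdot \frac{1}{3837}\right) - 112 = \left(153 + \frac{3790}{1279}\right) - 112 = \frac{199477}{1279} - 112 = \frac{56229}{1279}$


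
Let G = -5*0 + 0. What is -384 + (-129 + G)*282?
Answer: -36762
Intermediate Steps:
G = 0 (G = 0 + 0 = 0)
-384 + (-129 + G)*282 = -384 + (-129 + 0)*282 = -384 - 129*282 = -384 - 36378 = -36762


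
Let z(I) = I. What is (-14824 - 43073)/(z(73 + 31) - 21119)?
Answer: 6433/2335 ≈ 2.7550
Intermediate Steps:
(-14824 - 43073)/(z(73 + 31) - 21119) = (-14824 - 43073)/((73 + 31) - 21119) = -57897/(104 - 21119) = -57897/(-21015) = -57897*(-1/21015) = 6433/2335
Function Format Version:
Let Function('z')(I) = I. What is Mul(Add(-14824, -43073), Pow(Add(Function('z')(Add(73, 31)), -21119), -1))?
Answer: Rational(6433, 2335) ≈ 2.7550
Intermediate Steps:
Mul(Add(-14824, -43073), Pow(Add(Function('z')(Add(73, 31)), -21119), -1)) = Mul(Add(-14824, -43073), Pow(Add(Add(73, 31), -21119), -1)) = Mul(-57897, Pow(Add(104, -21119), -1)) = Mul(-57897, Pow(-21015, -1)) = Mul(-57897, Rational(-1, 21015)) = Rational(6433, 2335)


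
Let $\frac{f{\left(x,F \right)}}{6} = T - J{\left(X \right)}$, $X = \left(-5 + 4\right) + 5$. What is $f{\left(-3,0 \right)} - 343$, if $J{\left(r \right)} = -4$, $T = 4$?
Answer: $-295$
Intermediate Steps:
$X = 4$ ($X = -1 + 5 = 4$)
$f{\left(x,F \right)} = 48$ ($f{\left(x,F \right)} = 6 \left(4 - -4\right) = 6 \left(4 + 4\right) = 6 \cdot 8 = 48$)
$f{\left(-3,0 \right)} - 343 = 48 - 343 = -295$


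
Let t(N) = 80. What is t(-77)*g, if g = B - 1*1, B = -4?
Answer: -400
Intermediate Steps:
g = -5 (g = -4 - 1*1 = -4 - 1 = -5)
t(-77)*g = 80*(-5) = -400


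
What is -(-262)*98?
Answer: 25676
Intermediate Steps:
-(-262)*98 = -262*(-98) = 25676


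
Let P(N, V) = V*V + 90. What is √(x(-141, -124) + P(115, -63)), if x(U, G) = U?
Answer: √3918 ≈ 62.594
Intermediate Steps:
P(N, V) = 90 + V² (P(N, V) = V² + 90 = 90 + V²)
√(x(-141, -124) + P(115, -63)) = √(-141 + (90 + (-63)²)) = √(-141 + (90 + 3969)) = √(-141 + 4059) = √3918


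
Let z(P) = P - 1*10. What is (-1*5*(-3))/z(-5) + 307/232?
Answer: 75/232 ≈ 0.32328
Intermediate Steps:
z(P) = -10 + P (z(P) = P - 10 = -10 + P)
(-1*5*(-3))/z(-5) + 307/232 = (-1*5*(-3))/(-10 - 5) + 307/232 = -5*(-3)/(-15) + 307*(1/232) = 15*(-1/15) + 307/232 = -1 + 307/232 = 75/232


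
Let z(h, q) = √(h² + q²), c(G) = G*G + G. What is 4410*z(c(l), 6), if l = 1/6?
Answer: 245*√46705/2 ≈ 26474.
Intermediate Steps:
l = ⅙ (l = 1*(⅙) = ⅙ ≈ 0.16667)
c(G) = G + G² (c(G) = G² + G = G + G²)
4410*z(c(l), 6) = 4410*√(((1 + ⅙)/6)² + 6²) = 4410*√(((⅙)*(7/6))² + 36) = 4410*√((7/36)² + 36) = 4410*√(49/1296 + 36) = 4410*√(46705/1296) = 4410*(√46705/36) = 245*√46705/2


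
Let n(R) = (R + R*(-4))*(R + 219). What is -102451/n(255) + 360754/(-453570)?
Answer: -2811476929/5482300590 ≈ -0.51283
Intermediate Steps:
n(R) = -3*R*(219 + R) (n(R) = (R - 4*R)*(219 + R) = (-3*R)*(219 + R) = -3*R*(219 + R))
-102451/n(255) + 360754/(-453570) = -102451*(-1/(765*(219 + 255))) + 360754/(-453570) = -102451/((-3*255*474)) + 360754*(-1/453570) = -102451/(-362610) - 180377/226785 = -102451*(-1/362610) - 180377/226785 = 102451/362610 - 180377/226785 = -2811476929/5482300590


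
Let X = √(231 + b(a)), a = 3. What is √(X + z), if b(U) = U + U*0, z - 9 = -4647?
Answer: √(-4638 + 3*√26) ≈ 67.99*I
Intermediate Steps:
z = -4638 (z = 9 - 4647 = -4638)
b(U) = U (b(U) = U + 0 = U)
X = 3*√26 (X = √(231 + 3) = √234 = 3*√26 ≈ 15.297)
√(X + z) = √(3*√26 - 4638) = √(-4638 + 3*√26)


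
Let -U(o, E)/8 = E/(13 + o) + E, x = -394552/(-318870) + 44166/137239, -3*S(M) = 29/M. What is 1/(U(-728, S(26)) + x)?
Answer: 8135244246987/36847462460642 ≈ 0.22078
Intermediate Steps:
S(M) = -29/(3*M)
x = 34115567174/21880699965 (x = -394552*(-1/318870) + 44166*(1/137239) = 197276/159435 + 44166/137239 = 34115567174/21880699965 ≈ 1.5592)
U(o, E) = -8*E - 8*E/(13 + o) (U(o, E) = -8*(E/(13 + o) + E) = -8*(E + E/(13 + o)) = -8*E - 8*E/(13 + o))
1/(U(-728, S(26)) + x) = 1/(-8*(-29/3/26)*(14 - 728)/(13 - 728) + 34115567174/21880699965) = 1/(-8*(-29/3*1/26)*(-714)/(-715) + 34115567174/21880699965) = 1/(-8*(-29/78)*(-1/715)*(-714) + 34115567174/21880699965) = 1/(27608/9295 + 34115567174/21880699965) = 1/(36847462460642/8135244246987) = 8135244246987/36847462460642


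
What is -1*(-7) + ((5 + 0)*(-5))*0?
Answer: 7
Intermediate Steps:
-1*(-7) + ((5 + 0)*(-5))*0 = 7 + (5*(-5))*0 = 7 - 25*0 = 7 + 0 = 7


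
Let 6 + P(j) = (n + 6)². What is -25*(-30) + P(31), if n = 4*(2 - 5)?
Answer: 780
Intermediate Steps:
n = -12 (n = 4*(-3) = -12)
P(j) = 30 (P(j) = -6 + (-12 + 6)² = -6 + (-6)² = -6 + 36 = 30)
-25*(-30) + P(31) = -25*(-30) + 30 = 750 + 30 = 780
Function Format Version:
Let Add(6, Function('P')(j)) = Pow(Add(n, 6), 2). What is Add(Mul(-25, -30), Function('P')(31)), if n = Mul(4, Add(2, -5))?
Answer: 780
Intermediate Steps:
n = -12 (n = Mul(4, -3) = -12)
Function('P')(j) = 30 (Function('P')(j) = Add(-6, Pow(Add(-12, 6), 2)) = Add(-6, Pow(-6, 2)) = Add(-6, 36) = 30)
Add(Mul(-25, -30), Function('P')(31)) = Add(Mul(-25, -30), 30) = Add(750, 30) = 780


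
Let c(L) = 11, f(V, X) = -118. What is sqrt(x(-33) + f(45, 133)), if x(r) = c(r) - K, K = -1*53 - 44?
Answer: I*sqrt(10) ≈ 3.1623*I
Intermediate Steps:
K = -97 (K = -53 - 44 = -97)
x(r) = 108 (x(r) = 11 - 1*(-97) = 11 + 97 = 108)
sqrt(x(-33) + f(45, 133)) = sqrt(108 - 118) = sqrt(-10) = I*sqrt(10)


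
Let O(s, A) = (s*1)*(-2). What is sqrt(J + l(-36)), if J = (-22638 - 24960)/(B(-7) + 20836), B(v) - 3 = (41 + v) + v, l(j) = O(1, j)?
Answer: I*sqrt(465989945)/10433 ≈ 2.0691*I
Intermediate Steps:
O(s, A) = -2*s (O(s, A) = s*(-2) = -2*s)
l(j) = -2 (l(j) = -2*1 = -2)
B(v) = 44 + 2*v (B(v) = 3 + ((41 + v) + v) = 3 + (41 + 2*v) = 44 + 2*v)
J = -23799/10433 (J = (-22638 - 24960)/((44 + 2*(-7)) + 20836) = -47598/((44 - 14) + 20836) = -47598/(30 + 20836) = -47598/20866 = -47598*1/20866 = -23799/10433 ≈ -2.2811)
sqrt(J + l(-36)) = sqrt(-23799/10433 - 2) = sqrt(-44665/10433) = I*sqrt(465989945)/10433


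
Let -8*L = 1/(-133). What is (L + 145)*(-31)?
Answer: -4782711/1064 ≈ -4495.0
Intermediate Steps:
L = 1/1064 (L = -⅛/(-133) = -⅛*(-1/133) = 1/1064 ≈ 0.00093985)
(L + 145)*(-31) = (1/1064 + 145)*(-31) = (154281/1064)*(-31) = -4782711/1064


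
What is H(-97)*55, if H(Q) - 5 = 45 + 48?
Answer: 5390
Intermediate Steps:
H(Q) = 98 (H(Q) = 5 + (45 + 48) = 5 + 93 = 98)
H(-97)*55 = 98*55 = 5390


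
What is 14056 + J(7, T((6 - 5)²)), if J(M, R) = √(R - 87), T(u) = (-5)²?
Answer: 14056 + I*√62 ≈ 14056.0 + 7.874*I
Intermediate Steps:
T(u) = 25
J(M, R) = √(-87 + R)
14056 + J(7, T((6 - 5)²)) = 14056 + √(-87 + 25) = 14056 + √(-62) = 14056 + I*√62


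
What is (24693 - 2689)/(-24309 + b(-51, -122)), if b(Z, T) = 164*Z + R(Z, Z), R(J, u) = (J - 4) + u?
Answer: -22004/32779 ≈ -0.67128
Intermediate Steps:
R(J, u) = -4 + J + u (R(J, u) = (-4 + J) + u = -4 + J + u)
b(Z, T) = -4 + 166*Z (b(Z, T) = 164*Z + (-4 + Z + Z) = 164*Z + (-4 + 2*Z) = -4 + 166*Z)
(24693 - 2689)/(-24309 + b(-51, -122)) = (24693 - 2689)/(-24309 + (-4 + 166*(-51))) = 22004/(-24309 + (-4 - 8466)) = 22004/(-24309 - 8470) = 22004/(-32779) = 22004*(-1/32779) = -22004/32779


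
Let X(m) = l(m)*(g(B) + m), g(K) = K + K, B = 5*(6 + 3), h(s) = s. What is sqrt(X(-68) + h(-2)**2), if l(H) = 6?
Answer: 2*sqrt(34) ≈ 11.662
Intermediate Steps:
B = 45 (B = 5*9 = 45)
g(K) = 2*K
X(m) = 540 + 6*m (X(m) = 6*(2*45 + m) = 6*(90 + m) = 540 + 6*m)
sqrt(X(-68) + h(-2)**2) = sqrt((540 + 6*(-68)) + (-2)**2) = sqrt((540 - 408) + 4) = sqrt(132 + 4) = sqrt(136) = 2*sqrt(34)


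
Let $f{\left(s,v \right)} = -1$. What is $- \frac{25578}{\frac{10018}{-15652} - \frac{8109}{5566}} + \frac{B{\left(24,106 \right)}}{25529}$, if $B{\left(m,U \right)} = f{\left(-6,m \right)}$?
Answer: $\frac{3555440732336258}{291480957089} \approx 12198.0$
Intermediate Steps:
$B{\left(m,U \right)} = -1$
$- \frac{25578}{\frac{10018}{-15652} - \frac{8109}{5566}} + \frac{B{\left(24,106 \right)}}{25529} = - \frac{25578}{\frac{10018}{-15652} - \frac{8109}{5566}} - \frac{1}{25529} = - \frac{25578}{10018 \left(- \frac{1}{15652}\right) - \frac{8109}{5566}} - \frac{1}{25529} = - \frac{25578}{- \frac{5009}{7826} - \frac{8109}{5566}} - \frac{1}{25529} = - \frac{25578}{- \frac{22835282}{10889879}} - \frac{1}{25529} = \left(-25578\right) \left(- \frac{10889879}{22835282}\right) - \frac{1}{25529} = \frac{139270662531}{11417641} - \frac{1}{25529} = \frac{3555440732336258}{291480957089}$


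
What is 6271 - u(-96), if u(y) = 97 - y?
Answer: 6078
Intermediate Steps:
6271 - u(-96) = 6271 - (97 - 1*(-96)) = 6271 - (97 + 96) = 6271 - 1*193 = 6271 - 193 = 6078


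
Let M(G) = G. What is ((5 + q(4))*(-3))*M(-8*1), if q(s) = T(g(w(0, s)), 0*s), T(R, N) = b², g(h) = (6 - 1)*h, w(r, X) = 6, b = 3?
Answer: 336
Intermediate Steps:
g(h) = 5*h
T(R, N) = 9 (T(R, N) = 3² = 9)
q(s) = 9
((5 + q(4))*(-3))*M(-8*1) = ((5 + 9)*(-3))*(-8*1) = (14*(-3))*(-8) = -42*(-8) = 336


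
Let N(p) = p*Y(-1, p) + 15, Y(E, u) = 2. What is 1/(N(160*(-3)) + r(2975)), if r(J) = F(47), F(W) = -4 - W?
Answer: -1/996 ≈ -0.0010040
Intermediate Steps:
N(p) = 15 + 2*p (N(p) = p*2 + 15 = 2*p + 15 = 15 + 2*p)
r(J) = -51 (r(J) = -4 - 1*47 = -4 - 47 = -51)
1/(N(160*(-3)) + r(2975)) = 1/((15 + 2*(160*(-3))) - 51) = 1/((15 + 2*(-480)) - 51) = 1/((15 - 960) - 51) = 1/(-945 - 51) = 1/(-996) = -1/996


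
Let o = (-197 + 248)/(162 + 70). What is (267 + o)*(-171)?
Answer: -10601145/232 ≈ -45695.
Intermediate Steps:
o = 51/232 ≈ 0.21983
(267 + o)*(-171) = (267 + 51/232)*(-171) = (61995/232)*(-171) = -10601145/232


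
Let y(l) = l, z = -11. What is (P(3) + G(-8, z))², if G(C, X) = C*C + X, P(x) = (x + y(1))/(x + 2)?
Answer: 72361/25 ≈ 2894.4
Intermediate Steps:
P(x) = (1 + x)/(2 + x) (P(x) = (x + 1)/(x + 2) = (1 + x)/(2 + x))
G(C, X) = X + C² (G(C, X) = C² + X = X + C²)
(P(3) + G(-8, z))² = ((1 + 3)/(2 + 3) + (-11 + (-8)²))² = (4/5 + (-11 + 64))² = ((⅕)*4 + 53)² = (⅘ + 53)² = (269/5)² = 72361/25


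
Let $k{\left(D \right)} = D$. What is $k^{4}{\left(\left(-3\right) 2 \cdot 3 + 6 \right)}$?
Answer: $20736$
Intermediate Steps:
$k^{4}{\left(\left(-3\right) 2 \cdot 3 + 6 \right)} = \left(\left(-3\right) 2 \cdot 3 + 6\right)^{4} = \left(\left(-6\right) 3 + 6\right)^{4} = \left(-18 + 6\right)^{4} = \left(-12\right)^{4} = 20736$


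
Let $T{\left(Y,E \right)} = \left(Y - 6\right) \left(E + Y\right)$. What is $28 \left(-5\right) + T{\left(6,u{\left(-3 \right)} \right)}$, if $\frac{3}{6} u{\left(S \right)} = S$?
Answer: $-140$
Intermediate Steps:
$u{\left(S \right)} = 2 S$
$T{\left(Y,E \right)} = \left(-6 + Y\right) \left(E + Y\right)$
$28 \left(-5\right) + T{\left(6,u{\left(-3 \right)} \right)} = 28 \left(-5\right) + \left(6^{2} - 6 \cdot 2 \left(-3\right) - 36 + 2 \left(-3\right) 6\right) = -140 - 0 = -140 + \left(36 + 36 - 36 - 36\right) = -140 + 0 = -140$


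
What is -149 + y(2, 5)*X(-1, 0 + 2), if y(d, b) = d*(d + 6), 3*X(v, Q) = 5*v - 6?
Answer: -623/3 ≈ -207.67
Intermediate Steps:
X(v, Q) = -2 + 5*v/3 (X(v, Q) = (5*v - 6)/3 = (-6 + 5*v)/3 = -2 + 5*v/3)
y(d, b) = d*(6 + d)
-149 + y(2, 5)*X(-1, 0 + 2) = -149 + (2*(6 + 2))*(-2 + (5/3)*(-1)) = -149 + (2*8)*(-2 - 5/3) = -149 + 16*(-11/3) = -149 - 176/3 = -623/3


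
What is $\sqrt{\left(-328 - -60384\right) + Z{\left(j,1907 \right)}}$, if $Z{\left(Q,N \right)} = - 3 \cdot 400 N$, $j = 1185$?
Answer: $2 i \sqrt{557086} \approx 1492.8 i$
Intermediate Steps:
$Z{\left(Q,N \right)} = - 1200 N$
$\sqrt{\left(-328 - -60384\right) + Z{\left(j,1907 \right)}} = \sqrt{\left(-328 - -60384\right) - 2288400} = \sqrt{\left(-328 + 60384\right) - 2288400} = \sqrt{60056 - 2288400} = \sqrt{-2228344} = 2 i \sqrt{557086}$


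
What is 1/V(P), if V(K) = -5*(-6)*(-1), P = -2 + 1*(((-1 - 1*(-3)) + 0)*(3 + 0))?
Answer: -1/30 ≈ -0.033333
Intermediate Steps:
P = 4 (P = -2 + 1*(((-1 + 3) + 0)*3) = -2 + 1*((2 + 0)*3) = -2 + 1*(2*3) = -2 + 1*6 = -2 + 6 = 4)
V(K) = -30 (V(K) = 30*(-1) = -30)
1/V(P) = 1/(-30) = -1/30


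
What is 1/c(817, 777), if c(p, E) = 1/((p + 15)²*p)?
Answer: 565547008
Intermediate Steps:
c(p, E) = 1/(p*(15 + p)²) (c(p, E) = 1/((15 + p)²*p) = 1/(p*(15 + p)²))
1/c(817, 777) = 1/(1/(817*(15 + 817)²)) = 1/((1/817)/832²) = 1/((1/817)*(1/692224)) = 1/(1/565547008) = 565547008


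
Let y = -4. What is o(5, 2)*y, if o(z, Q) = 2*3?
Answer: -24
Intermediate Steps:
o(z, Q) = 6
o(5, 2)*y = 6*(-4) = -24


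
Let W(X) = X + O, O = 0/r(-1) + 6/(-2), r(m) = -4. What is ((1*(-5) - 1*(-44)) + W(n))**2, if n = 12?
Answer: 2304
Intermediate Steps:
O = -3 (O = 0/(-4) + 6/(-2) = 0*(-1/4) + 6*(-1/2) = 0 - 3 = -3)
W(X) = -3 + X (W(X) = X - 3 = -3 + X)
((1*(-5) - 1*(-44)) + W(n))**2 = ((1*(-5) - 1*(-44)) + (-3 + 12))**2 = ((-5 + 44) + 9)**2 = (39 + 9)**2 = 48**2 = 2304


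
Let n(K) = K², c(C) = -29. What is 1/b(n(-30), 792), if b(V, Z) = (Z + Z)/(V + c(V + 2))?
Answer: 871/1584 ≈ 0.54987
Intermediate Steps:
b(V, Z) = 2*Z/(-29 + V) (b(V, Z) = (Z + Z)/(V - 29) = (2*Z)/(-29 + V) = 2*Z/(-29 + V))
1/b(n(-30), 792) = 1/(2*792/(-29 + (-30)²)) = 1/(2*792/(-29 + 900)) = 1/(2*792/871) = 1/(2*792*(1/871)) = 1/(1584/871) = 871/1584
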